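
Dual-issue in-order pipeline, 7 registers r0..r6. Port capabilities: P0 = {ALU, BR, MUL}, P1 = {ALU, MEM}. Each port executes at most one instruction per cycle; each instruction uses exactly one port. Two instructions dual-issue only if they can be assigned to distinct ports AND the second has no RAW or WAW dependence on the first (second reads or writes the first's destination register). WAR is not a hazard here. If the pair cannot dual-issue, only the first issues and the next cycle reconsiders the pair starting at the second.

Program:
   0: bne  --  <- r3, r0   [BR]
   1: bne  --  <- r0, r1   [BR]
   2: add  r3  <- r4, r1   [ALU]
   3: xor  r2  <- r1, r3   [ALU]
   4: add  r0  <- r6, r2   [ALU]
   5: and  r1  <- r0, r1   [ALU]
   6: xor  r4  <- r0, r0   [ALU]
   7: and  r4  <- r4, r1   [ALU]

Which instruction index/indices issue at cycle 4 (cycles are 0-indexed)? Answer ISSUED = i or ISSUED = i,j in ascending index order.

#0 head=0: bne.BR i0 no-port BR/BR
#1 head=1: bne.BR+add.ALU i1,i2 dual
#2 head=3: xor.ALU i3 RAW r2
#3 head=4: add.ALU i4 RAW r0
#4 head=5: and.ALU+xor.ALU i5,i6 dual
#5 head=7: and.ALU i7 tail

ISSUED = 5,6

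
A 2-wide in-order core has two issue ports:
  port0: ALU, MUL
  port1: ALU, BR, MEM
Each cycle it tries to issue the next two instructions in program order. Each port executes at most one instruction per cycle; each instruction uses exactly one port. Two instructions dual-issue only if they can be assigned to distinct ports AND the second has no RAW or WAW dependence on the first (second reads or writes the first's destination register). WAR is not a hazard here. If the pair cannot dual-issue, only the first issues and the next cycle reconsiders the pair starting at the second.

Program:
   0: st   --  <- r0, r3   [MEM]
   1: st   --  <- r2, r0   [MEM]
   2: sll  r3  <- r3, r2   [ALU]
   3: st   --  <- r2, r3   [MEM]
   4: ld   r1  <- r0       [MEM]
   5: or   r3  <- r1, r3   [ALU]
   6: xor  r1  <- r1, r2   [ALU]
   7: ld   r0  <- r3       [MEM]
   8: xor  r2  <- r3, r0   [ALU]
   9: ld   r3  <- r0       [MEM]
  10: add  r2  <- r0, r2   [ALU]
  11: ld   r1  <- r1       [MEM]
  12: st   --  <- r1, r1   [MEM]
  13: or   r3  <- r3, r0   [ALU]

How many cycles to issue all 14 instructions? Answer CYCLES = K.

CYCLES = 9

c0: i0 st  no-port MEM/MEM
c1: i1/i2 st sll  dual
c2: i3 st  no-port MEM/MEM
c3: i4 ld  RAW r1
c4: i5/i6 or xor  dual
c5: i7 ld  RAW r0
c6: i8/i9 xor ld  dual
c7: i10/i11 add ld  dual
c8: i12/i13 st or  dual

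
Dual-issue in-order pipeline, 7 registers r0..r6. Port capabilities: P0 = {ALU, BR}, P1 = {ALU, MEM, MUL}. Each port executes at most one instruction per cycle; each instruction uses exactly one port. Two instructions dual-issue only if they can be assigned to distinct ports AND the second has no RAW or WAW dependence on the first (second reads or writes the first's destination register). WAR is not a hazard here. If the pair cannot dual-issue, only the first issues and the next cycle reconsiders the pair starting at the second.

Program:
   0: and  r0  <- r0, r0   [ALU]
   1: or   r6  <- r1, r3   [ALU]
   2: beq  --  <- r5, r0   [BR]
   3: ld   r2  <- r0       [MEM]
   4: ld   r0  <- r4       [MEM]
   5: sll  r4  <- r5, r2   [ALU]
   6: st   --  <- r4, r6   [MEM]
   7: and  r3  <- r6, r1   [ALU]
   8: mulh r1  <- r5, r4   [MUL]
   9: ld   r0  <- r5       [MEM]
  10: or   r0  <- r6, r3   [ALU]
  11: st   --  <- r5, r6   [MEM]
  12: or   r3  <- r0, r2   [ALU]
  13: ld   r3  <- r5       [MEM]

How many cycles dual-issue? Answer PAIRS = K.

PAIRS = 5

0. and+or @i0,i1  | dual
1. beq+ld @i2,i3  | dual
2. ld+sll @i4,i5  | dual
3. st+and @i6,i7  | dual
4. mulh @i8  | no-port MUL/MEM
5. ld @i9  | WAW r0
6. or+st @i10,i11  | dual
7. or @i12  | WAW r3
8. ld @i13  | tail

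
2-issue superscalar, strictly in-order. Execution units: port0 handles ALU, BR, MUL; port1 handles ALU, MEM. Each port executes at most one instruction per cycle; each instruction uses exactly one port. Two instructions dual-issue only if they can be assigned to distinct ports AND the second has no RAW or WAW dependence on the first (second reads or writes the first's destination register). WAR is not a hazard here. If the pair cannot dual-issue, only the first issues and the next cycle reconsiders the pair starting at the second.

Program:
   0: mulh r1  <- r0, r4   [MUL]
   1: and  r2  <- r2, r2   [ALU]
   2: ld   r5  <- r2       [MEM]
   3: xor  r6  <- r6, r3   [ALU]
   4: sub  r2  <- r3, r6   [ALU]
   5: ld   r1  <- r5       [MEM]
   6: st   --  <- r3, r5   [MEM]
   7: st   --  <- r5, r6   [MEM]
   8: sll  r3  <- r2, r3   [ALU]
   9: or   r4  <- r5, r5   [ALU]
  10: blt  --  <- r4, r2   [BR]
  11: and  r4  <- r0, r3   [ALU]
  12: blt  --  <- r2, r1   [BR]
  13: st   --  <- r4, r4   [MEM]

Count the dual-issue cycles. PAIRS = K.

c0: i0&i1 mulh+and  pair
c1: i2&i3 ld+xor  pair
c2: i4&i5 sub+ld  pair
c3: i6 st  no-port MEM/MEM
c4: i7&i8 st+sll  pair
c5: i9 or  RAW r4
c6: i10&i11 blt+and  pair
c7: i12&i13 blt+st  pair

PAIRS = 6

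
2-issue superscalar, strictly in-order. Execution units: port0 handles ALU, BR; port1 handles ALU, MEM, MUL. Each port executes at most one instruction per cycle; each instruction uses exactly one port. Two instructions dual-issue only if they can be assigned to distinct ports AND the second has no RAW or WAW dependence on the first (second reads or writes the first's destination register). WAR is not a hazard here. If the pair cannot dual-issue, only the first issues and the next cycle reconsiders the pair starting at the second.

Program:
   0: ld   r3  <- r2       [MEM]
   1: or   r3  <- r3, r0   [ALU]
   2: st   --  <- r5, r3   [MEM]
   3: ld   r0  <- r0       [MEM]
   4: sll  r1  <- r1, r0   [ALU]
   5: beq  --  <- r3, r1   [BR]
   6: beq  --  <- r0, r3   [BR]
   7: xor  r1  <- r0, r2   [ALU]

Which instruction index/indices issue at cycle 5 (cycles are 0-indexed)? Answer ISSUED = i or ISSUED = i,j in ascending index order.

ISSUED = 5

c0: i0 ld  RAW+WAW r3
c1: i1 or  RAW r3
c2: i2 st  no-port MEM/MEM
c3: i3 ld  RAW r0
c4: i4 sll  RAW r1
c5: i5 beq  no-port BR/BR
c6: i6&i7 beq;xor  pair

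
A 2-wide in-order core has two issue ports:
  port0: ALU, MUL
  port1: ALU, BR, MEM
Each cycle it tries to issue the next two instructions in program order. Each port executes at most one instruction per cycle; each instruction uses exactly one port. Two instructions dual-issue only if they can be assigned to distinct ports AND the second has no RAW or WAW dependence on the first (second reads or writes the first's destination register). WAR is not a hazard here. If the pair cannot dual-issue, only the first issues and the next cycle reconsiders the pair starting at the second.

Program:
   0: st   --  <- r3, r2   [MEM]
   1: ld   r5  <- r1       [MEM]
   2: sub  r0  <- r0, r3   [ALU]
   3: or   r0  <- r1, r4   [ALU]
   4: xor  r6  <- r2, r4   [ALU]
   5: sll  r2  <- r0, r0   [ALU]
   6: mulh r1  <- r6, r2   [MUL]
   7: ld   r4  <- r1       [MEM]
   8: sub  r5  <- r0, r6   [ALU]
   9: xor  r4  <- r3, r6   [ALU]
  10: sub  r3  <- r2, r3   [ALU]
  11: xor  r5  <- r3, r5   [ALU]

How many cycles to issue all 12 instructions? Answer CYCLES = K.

#0 head=0: st.MEM i0 no-port MEM/MEM
#1 head=1: ld.MEM;sub.ALU i1/i2 pair
#2 head=3: or.ALU;xor.ALU i3/i4 pair
#3 head=5: sll.ALU i5 RAW r2
#4 head=6: mulh.MUL i6 RAW r1
#5 head=7: ld.MEM;sub.ALU i7/i8 pair
#6 head=9: xor.ALU;sub.ALU i9/i10 pair
#7 head=11: xor.ALU i11 tail

CYCLES = 8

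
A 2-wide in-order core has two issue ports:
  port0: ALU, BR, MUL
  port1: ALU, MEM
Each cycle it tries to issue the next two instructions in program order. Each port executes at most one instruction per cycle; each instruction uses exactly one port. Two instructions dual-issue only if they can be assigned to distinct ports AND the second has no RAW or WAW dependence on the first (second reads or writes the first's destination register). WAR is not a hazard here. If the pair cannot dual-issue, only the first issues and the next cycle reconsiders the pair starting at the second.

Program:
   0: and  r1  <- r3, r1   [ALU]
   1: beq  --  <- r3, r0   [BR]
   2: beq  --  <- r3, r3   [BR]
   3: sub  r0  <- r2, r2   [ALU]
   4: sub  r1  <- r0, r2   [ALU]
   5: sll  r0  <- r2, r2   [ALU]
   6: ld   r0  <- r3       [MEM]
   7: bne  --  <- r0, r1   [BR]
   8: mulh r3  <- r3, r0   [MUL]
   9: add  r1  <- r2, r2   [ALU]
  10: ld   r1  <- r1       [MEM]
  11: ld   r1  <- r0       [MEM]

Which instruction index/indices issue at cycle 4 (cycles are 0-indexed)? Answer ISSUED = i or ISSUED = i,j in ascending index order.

  cy0 -> i0/i1 (and+beq) 2-wide
  cy1 -> i2/i3 (beq+sub) 2-wide
  cy2 -> i4/i5 (sub+sll) 2-wide
  cy3 -> i6 (ld) RAW r0
  cy4 -> i7 (bne) no-port BR/MUL
  cy5 -> i8/i9 (mulh+add) 2-wide
  cy6 -> i10 (ld) no-port MEM/MEM
  cy7 -> i11 (ld) tail

ISSUED = 7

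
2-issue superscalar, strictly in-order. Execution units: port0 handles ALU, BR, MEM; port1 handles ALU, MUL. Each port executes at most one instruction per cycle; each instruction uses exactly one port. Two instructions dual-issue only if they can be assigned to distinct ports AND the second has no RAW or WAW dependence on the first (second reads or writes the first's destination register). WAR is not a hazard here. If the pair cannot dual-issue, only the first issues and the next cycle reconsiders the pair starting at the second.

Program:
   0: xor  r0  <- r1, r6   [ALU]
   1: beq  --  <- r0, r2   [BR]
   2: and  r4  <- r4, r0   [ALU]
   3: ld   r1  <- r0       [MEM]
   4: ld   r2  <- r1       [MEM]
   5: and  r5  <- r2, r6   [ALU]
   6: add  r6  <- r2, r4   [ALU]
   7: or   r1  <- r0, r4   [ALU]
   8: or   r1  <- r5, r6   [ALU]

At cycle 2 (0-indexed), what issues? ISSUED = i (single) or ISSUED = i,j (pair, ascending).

t=0 i0:xor ; RAW r0
t=1 i1&i2:beq+and ; dual
t=2 i3:ld ; no-port MEM/MEM
t=3 i4:ld ; RAW r2
t=4 i5&i6:and+add ; dual
t=5 i7:or ; WAW r1
t=6 i8:or ; tail

ISSUED = 3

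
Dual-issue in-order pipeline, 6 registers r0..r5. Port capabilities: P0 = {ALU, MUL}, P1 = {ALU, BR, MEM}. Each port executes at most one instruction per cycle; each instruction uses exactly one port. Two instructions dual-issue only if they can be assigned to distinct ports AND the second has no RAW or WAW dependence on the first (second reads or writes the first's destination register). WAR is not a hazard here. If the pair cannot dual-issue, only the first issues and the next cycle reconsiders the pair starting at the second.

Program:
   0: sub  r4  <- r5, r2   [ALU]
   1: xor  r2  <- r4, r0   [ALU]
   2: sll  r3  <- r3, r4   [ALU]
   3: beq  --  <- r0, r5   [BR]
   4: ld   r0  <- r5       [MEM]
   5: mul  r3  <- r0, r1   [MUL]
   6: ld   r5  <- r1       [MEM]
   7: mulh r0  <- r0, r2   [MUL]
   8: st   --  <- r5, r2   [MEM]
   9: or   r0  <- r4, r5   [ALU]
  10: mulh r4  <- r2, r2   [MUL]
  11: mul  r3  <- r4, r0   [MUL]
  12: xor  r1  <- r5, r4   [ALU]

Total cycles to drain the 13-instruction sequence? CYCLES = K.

CYCLES = 8

0. sub.ALU @i0  | RAW r4
1. xor.ALU sll.ALU @i1/i2  | dual
2. beq.BR @i3  | no-port BR/MEM
3. ld.MEM @i4  | RAW r0
4. mul.MUL ld.MEM @i5/i6  | dual
5. mulh.MUL st.MEM @i7/i8  | dual
6. or.ALU mulh.MUL @i9/i10  | dual
7. mul.MUL xor.ALU @i11/i12  | dual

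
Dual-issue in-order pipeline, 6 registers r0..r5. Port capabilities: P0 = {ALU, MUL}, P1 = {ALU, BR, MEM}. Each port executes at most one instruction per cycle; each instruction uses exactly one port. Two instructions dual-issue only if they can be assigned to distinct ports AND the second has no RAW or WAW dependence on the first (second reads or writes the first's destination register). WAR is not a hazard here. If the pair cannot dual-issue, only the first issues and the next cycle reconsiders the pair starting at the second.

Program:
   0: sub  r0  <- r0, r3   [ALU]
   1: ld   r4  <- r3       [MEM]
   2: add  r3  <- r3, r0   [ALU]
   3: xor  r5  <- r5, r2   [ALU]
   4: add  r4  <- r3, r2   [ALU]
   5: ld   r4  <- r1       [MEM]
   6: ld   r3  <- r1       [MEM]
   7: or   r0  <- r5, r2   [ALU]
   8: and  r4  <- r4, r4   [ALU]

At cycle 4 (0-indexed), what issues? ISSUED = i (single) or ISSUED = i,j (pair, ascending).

0. sub.ALU/ld.MEM @i0/i1  | 2-wide
1. add.ALU/xor.ALU @i2/i3  | 2-wide
2. add.ALU @i4  | WAW r4
3. ld.MEM @i5  | no-port MEM/MEM
4. ld.MEM/or.ALU @i6/i7  | 2-wide
5. and.ALU @i8  | tail

ISSUED = 6,7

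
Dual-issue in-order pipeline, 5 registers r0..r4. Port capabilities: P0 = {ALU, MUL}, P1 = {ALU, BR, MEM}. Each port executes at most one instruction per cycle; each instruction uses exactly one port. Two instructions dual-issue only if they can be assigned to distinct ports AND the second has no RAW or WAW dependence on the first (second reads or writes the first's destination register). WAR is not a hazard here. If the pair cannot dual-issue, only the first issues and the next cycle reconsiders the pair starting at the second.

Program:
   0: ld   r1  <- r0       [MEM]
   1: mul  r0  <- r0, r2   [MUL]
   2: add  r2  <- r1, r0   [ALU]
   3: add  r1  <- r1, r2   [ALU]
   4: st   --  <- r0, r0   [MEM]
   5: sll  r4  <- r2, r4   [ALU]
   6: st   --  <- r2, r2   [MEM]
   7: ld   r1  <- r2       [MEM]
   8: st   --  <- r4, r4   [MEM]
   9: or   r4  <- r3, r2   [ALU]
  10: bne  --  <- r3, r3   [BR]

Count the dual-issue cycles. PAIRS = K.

PAIRS = 4

0. ld/mul @i0+i1  | 2-wide
1. add @i2  | RAW r2
2. add/st @i3+i4  | 2-wide
3. sll/st @i5+i6  | 2-wide
4. ld @i7  | no-port MEM/MEM
5. st/or @i8+i9  | 2-wide
6. bne @i10  | tail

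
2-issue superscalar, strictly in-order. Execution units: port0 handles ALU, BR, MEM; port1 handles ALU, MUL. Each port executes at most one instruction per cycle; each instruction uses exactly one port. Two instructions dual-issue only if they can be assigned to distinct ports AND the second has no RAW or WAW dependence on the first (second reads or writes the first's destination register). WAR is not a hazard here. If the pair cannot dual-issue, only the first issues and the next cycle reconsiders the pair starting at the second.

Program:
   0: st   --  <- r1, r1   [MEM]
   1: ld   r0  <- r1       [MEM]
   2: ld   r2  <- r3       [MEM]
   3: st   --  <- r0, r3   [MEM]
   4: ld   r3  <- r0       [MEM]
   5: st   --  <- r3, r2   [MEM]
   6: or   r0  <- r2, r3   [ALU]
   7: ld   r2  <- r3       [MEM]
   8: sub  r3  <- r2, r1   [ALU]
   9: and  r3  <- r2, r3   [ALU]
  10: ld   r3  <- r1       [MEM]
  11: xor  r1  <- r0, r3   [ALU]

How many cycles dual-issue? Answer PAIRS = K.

0. st.MEM @i0  | no-port MEM/MEM
1. ld.MEM @i1  | no-port MEM/MEM
2. ld.MEM @i2  | no-port MEM/MEM
3. st.MEM @i3  | no-port MEM/MEM
4. ld.MEM @i4  | no-port MEM/MEM
5. st.MEM/or.ALU @i5&i6  | 2-wide
6. ld.MEM @i7  | RAW r2
7. sub.ALU @i8  | RAW+WAW r3
8. and.ALU @i9  | WAW r3
9. ld.MEM @i10  | RAW r3
10. xor.ALU @i11  | tail

PAIRS = 1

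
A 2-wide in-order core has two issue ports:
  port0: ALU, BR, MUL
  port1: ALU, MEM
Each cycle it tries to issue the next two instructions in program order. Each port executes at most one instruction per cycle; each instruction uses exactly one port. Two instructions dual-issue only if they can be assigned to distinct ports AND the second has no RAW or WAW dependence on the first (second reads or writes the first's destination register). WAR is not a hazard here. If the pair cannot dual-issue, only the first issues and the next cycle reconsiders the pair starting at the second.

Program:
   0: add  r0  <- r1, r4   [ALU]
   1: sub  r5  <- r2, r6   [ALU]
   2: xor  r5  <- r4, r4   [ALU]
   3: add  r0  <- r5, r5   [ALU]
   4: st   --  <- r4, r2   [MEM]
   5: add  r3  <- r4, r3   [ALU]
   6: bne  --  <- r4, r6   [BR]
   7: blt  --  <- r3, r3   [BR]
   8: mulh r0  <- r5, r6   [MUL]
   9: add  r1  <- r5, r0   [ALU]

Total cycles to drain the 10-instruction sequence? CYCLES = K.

CYCLES = 7

#0 head=0: add.ALU+sub.ALU i0/i1 pair
#1 head=2: xor.ALU i2 RAW r5
#2 head=3: add.ALU+st.MEM i3/i4 pair
#3 head=5: add.ALU+bne.BR i5/i6 pair
#4 head=7: blt.BR i7 no-port BR/MUL
#5 head=8: mulh.MUL i8 RAW r0
#6 head=9: add.ALU i9 tail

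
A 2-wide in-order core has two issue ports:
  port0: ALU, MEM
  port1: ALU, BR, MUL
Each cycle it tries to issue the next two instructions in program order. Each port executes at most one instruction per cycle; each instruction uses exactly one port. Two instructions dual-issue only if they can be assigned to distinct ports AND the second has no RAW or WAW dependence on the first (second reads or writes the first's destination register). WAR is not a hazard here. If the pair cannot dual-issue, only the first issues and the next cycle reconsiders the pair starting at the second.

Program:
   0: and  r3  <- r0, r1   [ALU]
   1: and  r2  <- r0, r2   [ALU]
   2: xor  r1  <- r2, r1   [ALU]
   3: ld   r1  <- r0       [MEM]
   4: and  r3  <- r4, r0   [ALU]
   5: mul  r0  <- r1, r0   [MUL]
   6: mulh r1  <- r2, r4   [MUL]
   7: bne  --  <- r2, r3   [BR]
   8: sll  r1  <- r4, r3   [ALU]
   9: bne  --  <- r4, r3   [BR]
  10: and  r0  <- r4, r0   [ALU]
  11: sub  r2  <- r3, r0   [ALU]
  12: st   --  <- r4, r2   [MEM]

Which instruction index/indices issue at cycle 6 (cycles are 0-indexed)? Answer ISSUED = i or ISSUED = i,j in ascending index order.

ISSUED = 9,10

c0: i0,i1 and/and  dual
c1: i2 xor  WAW r1
c2: i3,i4 ld/and  dual
c3: i5 mul  no-port MUL/MUL
c4: i6 mulh  no-port MUL/BR
c5: i7,i8 bne/sll  dual
c6: i9,i10 bne/and  dual
c7: i11 sub  RAW r2
c8: i12 st  tail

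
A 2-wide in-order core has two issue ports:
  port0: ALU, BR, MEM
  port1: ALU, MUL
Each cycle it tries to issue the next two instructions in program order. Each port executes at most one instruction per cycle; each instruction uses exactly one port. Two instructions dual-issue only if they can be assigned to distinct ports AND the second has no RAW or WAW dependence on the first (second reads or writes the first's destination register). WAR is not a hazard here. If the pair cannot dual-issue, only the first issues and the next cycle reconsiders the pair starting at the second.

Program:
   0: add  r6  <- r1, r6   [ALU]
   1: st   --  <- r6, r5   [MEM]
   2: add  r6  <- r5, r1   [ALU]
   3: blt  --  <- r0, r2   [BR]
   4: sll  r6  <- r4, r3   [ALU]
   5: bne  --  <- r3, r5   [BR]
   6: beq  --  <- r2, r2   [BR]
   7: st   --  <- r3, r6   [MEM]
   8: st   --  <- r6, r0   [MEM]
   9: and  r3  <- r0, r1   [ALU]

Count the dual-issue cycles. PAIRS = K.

PAIRS = 3

c0: i0 add.ALU  RAW r6
c1: i1&i2 st.MEM+add.ALU  2-wide
c2: i3&i4 blt.BR+sll.ALU  2-wide
c3: i5 bne.BR  no-port BR/BR
c4: i6 beq.BR  no-port BR/MEM
c5: i7 st.MEM  no-port MEM/MEM
c6: i8&i9 st.MEM+and.ALU  2-wide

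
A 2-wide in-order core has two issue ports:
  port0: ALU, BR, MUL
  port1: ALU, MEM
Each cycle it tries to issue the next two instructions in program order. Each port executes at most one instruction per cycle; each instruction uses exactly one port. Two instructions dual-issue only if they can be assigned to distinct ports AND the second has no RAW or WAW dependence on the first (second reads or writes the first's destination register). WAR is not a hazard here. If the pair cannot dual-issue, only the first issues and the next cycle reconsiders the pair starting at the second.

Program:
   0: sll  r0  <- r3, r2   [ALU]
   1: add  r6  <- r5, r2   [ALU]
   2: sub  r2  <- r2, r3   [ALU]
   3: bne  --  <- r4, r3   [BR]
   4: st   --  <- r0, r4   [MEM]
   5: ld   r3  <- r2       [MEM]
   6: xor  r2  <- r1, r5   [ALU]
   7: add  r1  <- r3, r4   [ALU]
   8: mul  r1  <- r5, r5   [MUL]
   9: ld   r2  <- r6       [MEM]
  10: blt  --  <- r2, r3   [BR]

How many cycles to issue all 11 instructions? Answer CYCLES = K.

CYCLES = 7

c0: i0,i1 sll add  dual
c1: i2,i3 sub bne  dual
c2: i4 st  no-port MEM/MEM
c3: i5,i6 ld xor  dual
c4: i7 add  WAW r1
c5: i8,i9 mul ld  dual
c6: i10 blt  tail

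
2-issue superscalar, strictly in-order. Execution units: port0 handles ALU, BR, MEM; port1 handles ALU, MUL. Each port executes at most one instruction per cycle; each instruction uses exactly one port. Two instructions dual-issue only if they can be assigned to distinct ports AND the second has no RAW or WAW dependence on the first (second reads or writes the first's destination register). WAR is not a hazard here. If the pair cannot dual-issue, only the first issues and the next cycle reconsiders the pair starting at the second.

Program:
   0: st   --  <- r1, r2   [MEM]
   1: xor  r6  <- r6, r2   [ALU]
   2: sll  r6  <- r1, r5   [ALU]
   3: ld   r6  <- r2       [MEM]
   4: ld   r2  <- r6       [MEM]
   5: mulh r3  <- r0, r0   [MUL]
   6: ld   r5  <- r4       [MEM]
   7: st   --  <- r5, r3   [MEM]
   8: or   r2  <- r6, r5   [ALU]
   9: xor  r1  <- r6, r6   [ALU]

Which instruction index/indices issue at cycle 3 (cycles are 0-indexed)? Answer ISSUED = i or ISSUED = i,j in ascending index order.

#0 head=0: st.MEM;xor.ALU i0,i1 pair
#1 head=2: sll.ALU i2 WAW r6
#2 head=3: ld.MEM i3 no-port MEM/MEM
#3 head=4: ld.MEM;mulh.MUL i4,i5 pair
#4 head=6: ld.MEM i6 no-port MEM/MEM
#5 head=7: st.MEM;or.ALU i7,i8 pair
#6 head=9: xor.ALU i9 tail

ISSUED = 4,5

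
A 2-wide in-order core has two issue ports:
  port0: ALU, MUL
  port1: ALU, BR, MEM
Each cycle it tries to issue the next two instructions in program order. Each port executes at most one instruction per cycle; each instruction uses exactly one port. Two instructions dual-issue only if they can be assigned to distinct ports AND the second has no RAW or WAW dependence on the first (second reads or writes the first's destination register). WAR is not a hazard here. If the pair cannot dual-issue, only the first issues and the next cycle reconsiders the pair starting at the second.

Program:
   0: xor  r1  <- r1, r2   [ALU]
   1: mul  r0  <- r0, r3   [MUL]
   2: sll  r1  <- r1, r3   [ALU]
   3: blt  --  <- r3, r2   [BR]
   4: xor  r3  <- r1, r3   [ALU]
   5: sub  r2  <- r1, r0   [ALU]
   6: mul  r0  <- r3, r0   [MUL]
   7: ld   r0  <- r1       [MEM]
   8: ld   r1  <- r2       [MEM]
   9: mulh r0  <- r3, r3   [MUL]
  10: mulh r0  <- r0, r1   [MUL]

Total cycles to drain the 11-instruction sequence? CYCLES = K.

t=0 i0+i1:xor;mul ; pair
t=1 i2+i3:sll;blt ; pair
t=2 i4+i5:xor;sub ; pair
t=3 i6:mul ; WAW r0
t=4 i7:ld ; no-port MEM/MEM
t=5 i8+i9:ld;mulh ; pair
t=6 i10:mulh ; tail

CYCLES = 7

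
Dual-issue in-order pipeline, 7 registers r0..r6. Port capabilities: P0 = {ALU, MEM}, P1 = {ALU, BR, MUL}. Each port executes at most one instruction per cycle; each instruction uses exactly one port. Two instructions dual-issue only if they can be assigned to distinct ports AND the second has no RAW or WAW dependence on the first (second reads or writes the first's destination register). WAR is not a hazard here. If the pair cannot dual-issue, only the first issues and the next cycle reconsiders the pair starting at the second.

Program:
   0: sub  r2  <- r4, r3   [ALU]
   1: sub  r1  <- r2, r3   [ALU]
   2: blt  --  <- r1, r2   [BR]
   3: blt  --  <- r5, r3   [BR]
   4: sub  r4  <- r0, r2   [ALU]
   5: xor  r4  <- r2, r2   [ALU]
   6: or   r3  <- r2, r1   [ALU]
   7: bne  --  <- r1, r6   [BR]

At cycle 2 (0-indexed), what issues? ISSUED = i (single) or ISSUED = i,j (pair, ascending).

c0: i0 sub.ALU  RAW r2
c1: i1 sub.ALU  RAW r1
c2: i2 blt.BR  no-port BR/BR
c3: i3,i4 blt.BR/sub.ALU  dual
c4: i5,i6 xor.ALU/or.ALU  dual
c5: i7 bne.BR  tail

ISSUED = 2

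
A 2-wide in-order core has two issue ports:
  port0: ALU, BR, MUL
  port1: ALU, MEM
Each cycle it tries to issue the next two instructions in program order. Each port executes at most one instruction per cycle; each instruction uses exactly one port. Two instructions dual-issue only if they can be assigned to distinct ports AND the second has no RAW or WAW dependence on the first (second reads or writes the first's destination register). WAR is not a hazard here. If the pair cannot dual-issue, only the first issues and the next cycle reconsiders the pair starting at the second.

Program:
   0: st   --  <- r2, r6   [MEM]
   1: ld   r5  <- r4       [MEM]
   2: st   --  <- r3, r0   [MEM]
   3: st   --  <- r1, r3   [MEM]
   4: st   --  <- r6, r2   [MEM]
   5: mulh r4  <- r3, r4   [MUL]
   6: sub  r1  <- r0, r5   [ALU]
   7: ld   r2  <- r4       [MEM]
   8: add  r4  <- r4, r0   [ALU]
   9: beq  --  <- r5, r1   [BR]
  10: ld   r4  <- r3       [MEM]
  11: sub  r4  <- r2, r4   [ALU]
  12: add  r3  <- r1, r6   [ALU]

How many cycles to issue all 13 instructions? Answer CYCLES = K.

0. st @i0  | no-port MEM/MEM
1. ld @i1  | no-port MEM/MEM
2. st @i2  | no-port MEM/MEM
3. st @i3  | no-port MEM/MEM
4. st mulh @i4/i5  | dual
5. sub ld @i6/i7  | dual
6. add beq @i8/i9  | dual
7. ld @i10  | RAW+WAW r4
8. sub add @i11/i12  | dual

CYCLES = 9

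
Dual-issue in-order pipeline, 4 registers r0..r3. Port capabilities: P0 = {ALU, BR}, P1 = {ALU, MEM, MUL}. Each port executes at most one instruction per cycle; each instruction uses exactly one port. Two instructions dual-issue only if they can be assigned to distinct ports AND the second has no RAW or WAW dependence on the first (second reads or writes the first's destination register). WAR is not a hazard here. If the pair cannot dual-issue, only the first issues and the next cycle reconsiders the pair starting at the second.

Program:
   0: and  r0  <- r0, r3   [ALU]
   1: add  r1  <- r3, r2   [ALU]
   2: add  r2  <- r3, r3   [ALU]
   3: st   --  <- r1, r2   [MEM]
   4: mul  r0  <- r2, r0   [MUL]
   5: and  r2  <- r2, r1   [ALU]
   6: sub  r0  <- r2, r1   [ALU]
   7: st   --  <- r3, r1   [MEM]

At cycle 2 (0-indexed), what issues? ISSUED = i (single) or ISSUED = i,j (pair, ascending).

[0] i0&i1  and.ALU+add.ALU  -- pair
[1] i2  add.ALU  -- RAW r2
[2] i3  st.MEM  -- no-port MEM/MUL
[3] i4&i5  mul.MUL+and.ALU  -- pair
[4] i6&i7  sub.ALU+st.MEM  -- pair

ISSUED = 3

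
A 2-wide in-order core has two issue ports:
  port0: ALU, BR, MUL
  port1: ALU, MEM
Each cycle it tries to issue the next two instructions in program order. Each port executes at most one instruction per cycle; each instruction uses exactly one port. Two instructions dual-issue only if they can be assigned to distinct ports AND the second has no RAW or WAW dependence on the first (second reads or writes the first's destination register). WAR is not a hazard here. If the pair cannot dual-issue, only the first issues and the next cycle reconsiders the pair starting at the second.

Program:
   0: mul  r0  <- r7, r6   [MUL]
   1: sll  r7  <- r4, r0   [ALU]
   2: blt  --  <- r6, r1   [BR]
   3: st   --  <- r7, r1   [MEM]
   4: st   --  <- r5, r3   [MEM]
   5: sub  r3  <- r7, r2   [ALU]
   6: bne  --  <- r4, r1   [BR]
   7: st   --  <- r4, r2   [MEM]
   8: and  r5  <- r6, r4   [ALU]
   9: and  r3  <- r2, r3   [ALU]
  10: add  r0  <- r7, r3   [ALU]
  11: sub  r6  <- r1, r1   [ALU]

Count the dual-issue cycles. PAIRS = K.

t=0 i0:mul ; RAW r0
t=1 i1/i2:sll/blt ; 2-wide
t=2 i3:st ; no-port MEM/MEM
t=3 i4/i5:st/sub ; 2-wide
t=4 i6/i7:bne/st ; 2-wide
t=5 i8/i9:and/and ; 2-wide
t=6 i10/i11:add/sub ; 2-wide

PAIRS = 5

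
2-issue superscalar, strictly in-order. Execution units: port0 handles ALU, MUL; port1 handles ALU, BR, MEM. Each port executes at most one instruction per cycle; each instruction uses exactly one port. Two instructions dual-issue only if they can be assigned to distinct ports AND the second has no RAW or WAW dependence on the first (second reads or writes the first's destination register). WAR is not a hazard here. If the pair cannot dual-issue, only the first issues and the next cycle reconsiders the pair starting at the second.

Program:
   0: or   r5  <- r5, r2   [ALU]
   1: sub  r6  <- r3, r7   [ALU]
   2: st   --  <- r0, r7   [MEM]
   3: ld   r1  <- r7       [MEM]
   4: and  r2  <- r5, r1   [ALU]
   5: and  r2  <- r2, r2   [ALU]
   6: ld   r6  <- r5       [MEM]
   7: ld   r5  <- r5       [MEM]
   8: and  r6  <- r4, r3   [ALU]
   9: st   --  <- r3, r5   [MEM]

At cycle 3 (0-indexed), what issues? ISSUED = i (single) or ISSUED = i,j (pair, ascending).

  cy0 -> i0+i1 (or+sub) 2-wide
  cy1 -> i2 (st) no-port MEM/MEM
  cy2 -> i3 (ld) RAW r1
  cy3 -> i4 (and) RAW+WAW r2
  cy4 -> i5+i6 (and+ld) 2-wide
  cy5 -> i7+i8 (ld+and) 2-wide
  cy6 -> i9 (st) tail

ISSUED = 4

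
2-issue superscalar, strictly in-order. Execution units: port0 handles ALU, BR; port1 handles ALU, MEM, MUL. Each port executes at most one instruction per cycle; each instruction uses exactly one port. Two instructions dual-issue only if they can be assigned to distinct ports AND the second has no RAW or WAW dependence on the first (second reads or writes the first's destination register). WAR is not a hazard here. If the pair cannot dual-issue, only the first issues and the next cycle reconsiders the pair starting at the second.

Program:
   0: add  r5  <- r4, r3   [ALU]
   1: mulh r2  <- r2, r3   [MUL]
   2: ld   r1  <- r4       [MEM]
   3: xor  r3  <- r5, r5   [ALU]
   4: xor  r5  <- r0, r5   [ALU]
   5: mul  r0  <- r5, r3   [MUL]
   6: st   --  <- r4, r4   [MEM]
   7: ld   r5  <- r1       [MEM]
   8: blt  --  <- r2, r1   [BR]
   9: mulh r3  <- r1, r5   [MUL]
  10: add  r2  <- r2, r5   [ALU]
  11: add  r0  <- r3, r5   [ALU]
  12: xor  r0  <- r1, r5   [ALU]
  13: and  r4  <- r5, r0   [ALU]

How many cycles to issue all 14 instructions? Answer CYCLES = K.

#0 head=0: add mulh i0&i1 2-wide
#1 head=2: ld xor i2&i3 2-wide
#2 head=4: xor i4 RAW r5
#3 head=5: mul i5 no-port MUL/MEM
#4 head=6: st i6 no-port MEM/MEM
#5 head=7: ld blt i7&i8 2-wide
#6 head=9: mulh add i9&i10 2-wide
#7 head=11: add i11 WAW r0
#8 head=12: xor i12 RAW r0
#9 head=13: and i13 tail

CYCLES = 10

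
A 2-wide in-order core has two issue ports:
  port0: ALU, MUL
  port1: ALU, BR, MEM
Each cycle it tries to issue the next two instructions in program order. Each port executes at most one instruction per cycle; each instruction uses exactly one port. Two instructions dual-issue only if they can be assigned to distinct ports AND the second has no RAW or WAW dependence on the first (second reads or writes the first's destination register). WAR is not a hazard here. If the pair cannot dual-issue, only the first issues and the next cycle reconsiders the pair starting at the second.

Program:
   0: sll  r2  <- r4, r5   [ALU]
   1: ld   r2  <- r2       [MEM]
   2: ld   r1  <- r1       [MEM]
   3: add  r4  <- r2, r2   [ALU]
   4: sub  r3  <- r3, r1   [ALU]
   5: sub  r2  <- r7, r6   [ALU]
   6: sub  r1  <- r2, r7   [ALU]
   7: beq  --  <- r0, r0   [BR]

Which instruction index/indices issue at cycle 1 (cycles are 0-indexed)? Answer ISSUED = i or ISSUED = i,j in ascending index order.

ISSUED = 1

0. sll @i0  | RAW+WAW r2
1. ld @i1  | no-port MEM/MEM
2. ld add @i2&i3  | 2-wide
3. sub sub @i4&i5  | 2-wide
4. sub beq @i6&i7  | 2-wide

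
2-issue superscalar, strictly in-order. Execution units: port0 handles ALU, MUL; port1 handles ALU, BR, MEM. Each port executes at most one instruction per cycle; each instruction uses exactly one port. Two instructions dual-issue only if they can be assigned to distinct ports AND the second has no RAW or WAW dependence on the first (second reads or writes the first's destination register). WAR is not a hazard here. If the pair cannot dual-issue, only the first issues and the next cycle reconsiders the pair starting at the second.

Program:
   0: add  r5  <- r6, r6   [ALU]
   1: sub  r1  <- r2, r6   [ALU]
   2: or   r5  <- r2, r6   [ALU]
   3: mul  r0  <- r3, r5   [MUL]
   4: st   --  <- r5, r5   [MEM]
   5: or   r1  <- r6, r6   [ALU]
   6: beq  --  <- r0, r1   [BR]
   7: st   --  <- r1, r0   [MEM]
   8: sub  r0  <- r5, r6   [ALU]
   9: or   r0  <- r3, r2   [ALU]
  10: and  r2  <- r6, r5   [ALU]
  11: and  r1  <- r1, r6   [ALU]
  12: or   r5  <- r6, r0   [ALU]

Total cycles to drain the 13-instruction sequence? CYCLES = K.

CYCLES = 8

t=0 i0&i1:add sub ; 2-wide
t=1 i2:or ; RAW r5
t=2 i3&i4:mul st ; 2-wide
t=3 i5:or ; RAW r1
t=4 i6:beq ; no-port BR/MEM
t=5 i7&i8:st sub ; 2-wide
t=6 i9&i10:or and ; 2-wide
t=7 i11&i12:and or ; 2-wide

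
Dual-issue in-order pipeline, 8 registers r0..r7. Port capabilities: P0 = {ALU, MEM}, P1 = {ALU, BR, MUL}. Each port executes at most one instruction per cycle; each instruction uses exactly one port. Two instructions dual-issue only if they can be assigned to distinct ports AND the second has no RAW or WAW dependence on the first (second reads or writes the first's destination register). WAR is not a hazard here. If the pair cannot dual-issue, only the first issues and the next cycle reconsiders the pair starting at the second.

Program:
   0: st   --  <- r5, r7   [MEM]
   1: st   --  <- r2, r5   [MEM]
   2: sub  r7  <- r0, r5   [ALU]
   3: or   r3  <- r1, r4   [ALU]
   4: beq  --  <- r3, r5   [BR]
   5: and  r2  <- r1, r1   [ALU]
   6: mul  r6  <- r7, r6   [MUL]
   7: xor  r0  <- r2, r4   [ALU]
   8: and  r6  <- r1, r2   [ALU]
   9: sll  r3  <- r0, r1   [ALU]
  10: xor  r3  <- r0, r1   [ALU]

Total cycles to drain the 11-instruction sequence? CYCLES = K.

CYCLES = 7

  cy0 -> i0 (st.MEM) no-port MEM/MEM
  cy1 -> i1&i2 (st.MEM;sub.ALU) pair
  cy2 -> i3 (or.ALU) RAW r3
  cy3 -> i4&i5 (beq.BR;and.ALU) pair
  cy4 -> i6&i7 (mul.MUL;xor.ALU) pair
  cy5 -> i8&i9 (and.ALU;sll.ALU) pair
  cy6 -> i10 (xor.ALU) tail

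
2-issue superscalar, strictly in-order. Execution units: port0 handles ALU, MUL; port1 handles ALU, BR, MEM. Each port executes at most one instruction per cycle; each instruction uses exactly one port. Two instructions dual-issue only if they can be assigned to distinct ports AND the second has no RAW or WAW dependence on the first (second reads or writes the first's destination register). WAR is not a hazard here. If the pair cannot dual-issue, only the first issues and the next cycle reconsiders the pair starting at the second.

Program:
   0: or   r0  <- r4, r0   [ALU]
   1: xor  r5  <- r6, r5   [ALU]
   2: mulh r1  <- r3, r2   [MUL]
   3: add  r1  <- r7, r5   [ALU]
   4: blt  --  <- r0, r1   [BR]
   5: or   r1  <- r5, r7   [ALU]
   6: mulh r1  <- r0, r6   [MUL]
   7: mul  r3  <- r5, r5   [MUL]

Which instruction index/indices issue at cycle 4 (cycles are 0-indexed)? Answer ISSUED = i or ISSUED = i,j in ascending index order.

  cy0 -> i0,i1 (or.ALU;xor.ALU) 2-wide
  cy1 -> i2 (mulh.MUL) WAW r1
  cy2 -> i3 (add.ALU) RAW r1
  cy3 -> i4,i5 (blt.BR;or.ALU) 2-wide
  cy4 -> i6 (mulh.MUL) no-port MUL/MUL
  cy5 -> i7 (mul.MUL) tail

ISSUED = 6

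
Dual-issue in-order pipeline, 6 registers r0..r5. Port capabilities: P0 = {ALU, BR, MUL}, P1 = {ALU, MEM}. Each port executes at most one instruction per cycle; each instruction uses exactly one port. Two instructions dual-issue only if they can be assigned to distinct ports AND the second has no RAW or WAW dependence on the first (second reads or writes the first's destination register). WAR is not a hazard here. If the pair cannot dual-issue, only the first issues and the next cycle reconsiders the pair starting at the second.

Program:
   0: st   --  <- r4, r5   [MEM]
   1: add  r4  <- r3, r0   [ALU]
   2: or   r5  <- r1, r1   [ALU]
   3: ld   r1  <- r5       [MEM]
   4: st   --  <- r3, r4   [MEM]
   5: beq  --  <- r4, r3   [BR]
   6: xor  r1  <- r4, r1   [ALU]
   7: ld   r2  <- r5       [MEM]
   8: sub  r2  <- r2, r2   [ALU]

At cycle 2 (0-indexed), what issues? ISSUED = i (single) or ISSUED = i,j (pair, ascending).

  cy0 -> i0&i1 (st/add) dual
  cy1 -> i2 (or) RAW r5
  cy2 -> i3 (ld) no-port MEM/MEM
  cy3 -> i4&i5 (st/beq) dual
  cy4 -> i6&i7 (xor/ld) dual
  cy5 -> i8 (sub) tail

ISSUED = 3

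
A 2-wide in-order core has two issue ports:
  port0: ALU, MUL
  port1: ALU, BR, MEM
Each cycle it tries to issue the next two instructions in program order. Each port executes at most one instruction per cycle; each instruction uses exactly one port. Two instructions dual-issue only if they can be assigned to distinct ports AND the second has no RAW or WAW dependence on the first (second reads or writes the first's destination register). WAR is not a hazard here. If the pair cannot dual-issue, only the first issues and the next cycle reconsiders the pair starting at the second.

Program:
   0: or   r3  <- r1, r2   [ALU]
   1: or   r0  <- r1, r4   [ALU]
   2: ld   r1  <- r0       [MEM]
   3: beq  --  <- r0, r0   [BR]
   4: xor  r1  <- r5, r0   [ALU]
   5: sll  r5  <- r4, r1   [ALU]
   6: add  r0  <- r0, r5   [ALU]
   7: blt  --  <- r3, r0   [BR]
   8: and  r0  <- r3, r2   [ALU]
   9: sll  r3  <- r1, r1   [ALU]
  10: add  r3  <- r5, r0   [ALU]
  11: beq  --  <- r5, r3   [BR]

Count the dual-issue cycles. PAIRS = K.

PAIRS = 3

t=0 i0+i1:or.ALU+or.ALU ; 2-wide
t=1 i2:ld.MEM ; no-port MEM/BR
t=2 i3+i4:beq.BR+xor.ALU ; 2-wide
t=3 i5:sll.ALU ; RAW r5
t=4 i6:add.ALU ; RAW r0
t=5 i7+i8:blt.BR+and.ALU ; 2-wide
t=6 i9:sll.ALU ; WAW r3
t=7 i10:add.ALU ; RAW r3
t=8 i11:beq.BR ; tail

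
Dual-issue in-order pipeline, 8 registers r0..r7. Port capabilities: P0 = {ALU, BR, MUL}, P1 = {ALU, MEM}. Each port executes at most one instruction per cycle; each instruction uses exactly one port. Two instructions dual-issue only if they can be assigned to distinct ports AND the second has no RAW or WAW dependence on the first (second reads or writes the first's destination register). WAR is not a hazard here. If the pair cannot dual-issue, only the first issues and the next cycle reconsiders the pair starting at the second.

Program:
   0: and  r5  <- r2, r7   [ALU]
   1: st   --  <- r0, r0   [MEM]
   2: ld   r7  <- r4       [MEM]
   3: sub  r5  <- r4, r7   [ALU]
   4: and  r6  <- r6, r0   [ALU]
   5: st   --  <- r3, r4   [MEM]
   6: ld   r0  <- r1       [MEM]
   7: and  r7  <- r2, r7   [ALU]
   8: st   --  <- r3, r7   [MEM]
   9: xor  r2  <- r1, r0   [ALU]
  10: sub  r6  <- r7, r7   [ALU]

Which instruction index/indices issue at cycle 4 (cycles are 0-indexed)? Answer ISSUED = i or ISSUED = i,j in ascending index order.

[0] i0,i1  and.ALU+st.MEM  -- dual
[1] i2  ld.MEM  -- RAW r7
[2] i3,i4  sub.ALU+and.ALU  -- dual
[3] i5  st.MEM  -- no-port MEM/MEM
[4] i6,i7  ld.MEM+and.ALU  -- dual
[5] i8,i9  st.MEM+xor.ALU  -- dual
[6] i10  sub.ALU  -- tail

ISSUED = 6,7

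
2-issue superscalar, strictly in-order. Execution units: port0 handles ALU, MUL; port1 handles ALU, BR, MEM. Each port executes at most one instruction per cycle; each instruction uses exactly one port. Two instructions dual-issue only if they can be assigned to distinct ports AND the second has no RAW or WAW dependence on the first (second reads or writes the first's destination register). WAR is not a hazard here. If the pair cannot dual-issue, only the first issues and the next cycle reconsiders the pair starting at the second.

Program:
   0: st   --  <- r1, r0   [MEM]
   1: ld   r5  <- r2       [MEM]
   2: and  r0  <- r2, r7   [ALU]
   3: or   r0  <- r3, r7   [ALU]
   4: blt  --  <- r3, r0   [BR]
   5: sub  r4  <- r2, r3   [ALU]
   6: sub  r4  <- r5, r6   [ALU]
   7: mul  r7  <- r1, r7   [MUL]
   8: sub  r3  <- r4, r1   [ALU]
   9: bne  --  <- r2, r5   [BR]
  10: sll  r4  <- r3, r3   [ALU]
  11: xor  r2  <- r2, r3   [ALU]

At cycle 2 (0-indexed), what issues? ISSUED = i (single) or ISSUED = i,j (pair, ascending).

[0] i0  st.MEM  -- no-port MEM/MEM
[1] i1+i2  ld.MEM/and.ALU  -- pair
[2] i3  or.ALU  -- RAW r0
[3] i4+i5  blt.BR/sub.ALU  -- pair
[4] i6+i7  sub.ALU/mul.MUL  -- pair
[5] i8+i9  sub.ALU/bne.BR  -- pair
[6] i10+i11  sll.ALU/xor.ALU  -- pair

ISSUED = 3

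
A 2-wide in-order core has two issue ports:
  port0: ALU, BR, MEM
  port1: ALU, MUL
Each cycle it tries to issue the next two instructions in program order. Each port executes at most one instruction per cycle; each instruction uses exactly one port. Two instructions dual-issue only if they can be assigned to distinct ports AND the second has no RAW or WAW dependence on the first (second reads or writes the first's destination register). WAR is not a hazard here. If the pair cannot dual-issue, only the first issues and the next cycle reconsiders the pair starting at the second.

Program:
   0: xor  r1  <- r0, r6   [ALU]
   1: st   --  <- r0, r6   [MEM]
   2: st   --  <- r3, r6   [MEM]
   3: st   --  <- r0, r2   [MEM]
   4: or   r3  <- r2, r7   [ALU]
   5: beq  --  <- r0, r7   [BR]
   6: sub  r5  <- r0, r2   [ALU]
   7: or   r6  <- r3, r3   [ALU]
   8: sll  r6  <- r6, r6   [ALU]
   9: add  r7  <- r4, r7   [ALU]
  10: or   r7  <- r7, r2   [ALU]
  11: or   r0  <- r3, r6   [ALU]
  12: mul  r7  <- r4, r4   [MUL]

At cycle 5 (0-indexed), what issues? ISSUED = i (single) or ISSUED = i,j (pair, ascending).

  cy0 -> i0&i1 (xor/st) 2-wide
  cy1 -> i2 (st) no-port MEM/MEM
  cy2 -> i3&i4 (st/or) 2-wide
  cy3 -> i5&i6 (beq/sub) 2-wide
  cy4 -> i7 (or) RAW+WAW r6
  cy5 -> i8&i9 (sll/add) 2-wide
  cy6 -> i10&i11 (or/or) 2-wide
  cy7 -> i12 (mul) tail

ISSUED = 8,9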